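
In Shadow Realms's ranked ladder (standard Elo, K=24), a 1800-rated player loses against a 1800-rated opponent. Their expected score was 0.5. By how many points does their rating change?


Elo update: delta = K * (S - Ea), where S = 0 (loses)
S - Ea = 0 - 0.5 = -0.5
Rating change = 24 * -0.5
= -12.00

-12.00 rating points


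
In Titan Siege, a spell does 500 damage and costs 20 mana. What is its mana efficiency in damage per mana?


Efficiency = damage / mana
= 500 / 20
= 25.00

25.00 dmg/mana


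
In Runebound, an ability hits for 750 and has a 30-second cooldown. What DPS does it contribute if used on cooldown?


DPS = damage / cooldown
= 750 / 30
= 25.00

25.00 DPS


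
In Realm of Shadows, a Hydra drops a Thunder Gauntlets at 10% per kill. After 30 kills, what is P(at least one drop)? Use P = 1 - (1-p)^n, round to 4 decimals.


P(at least one) = 1 - P(none) = 1 - (1-p)^n
p = 10/100 = 0.1
1 - p = 0.9
(1 - p)^30 = 0.9^30 = 0.042391
P(at least one) = 1 - 0.042391 = 0.9576

0.9576


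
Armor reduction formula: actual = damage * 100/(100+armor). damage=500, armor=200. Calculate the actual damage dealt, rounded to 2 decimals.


actual = 500 * 100 / (100 + 200)
= 500 * 100 / 300
= 50000 / 300
= 166.67

166.67 damage


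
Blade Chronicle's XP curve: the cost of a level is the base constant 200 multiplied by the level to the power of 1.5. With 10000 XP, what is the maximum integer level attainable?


XP = 200 * level^1.5, so level = (XP / 200)^(1/1.5)
= (10000 / 200)^(1/1.5)
= 50.0^0.6667
= 13.5721
Floor: level = 13

level 13


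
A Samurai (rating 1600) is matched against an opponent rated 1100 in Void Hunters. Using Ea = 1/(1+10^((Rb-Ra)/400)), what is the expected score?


Elo expected score: Ea = 1/(1 + 10^((Rb-Ra)/400))
Rb - Ra = 1100 - 1600 = -500
(Rb-Ra)/400 = -500/400 = -1.25
10^-1.25 = 0.056234
Ea = 1/(1 + 0.056234) = 1/1.056234 = 0.9468

0.9468


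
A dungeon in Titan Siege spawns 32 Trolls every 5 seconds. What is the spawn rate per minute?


Spawns per minute = count * (60 / interval)
= 32 * (60 / 5)
= 32 * 12.0
= 384.0

384.0 per minute


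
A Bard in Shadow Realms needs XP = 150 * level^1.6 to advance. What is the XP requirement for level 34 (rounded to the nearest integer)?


XP = 150 * level^1.6
Substitute level = 34:
XP = 150 * 34^1.6
= 150 * 282.0761
= 42311

42311 XP


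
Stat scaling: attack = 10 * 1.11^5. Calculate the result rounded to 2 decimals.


value = base * growth^level
= 10 * 1.11^5
= 10 * 1.685058
= 16.85

16.85 attack


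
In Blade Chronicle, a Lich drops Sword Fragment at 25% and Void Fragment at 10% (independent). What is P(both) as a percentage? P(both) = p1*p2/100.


For independent events, P(both) = P(A) * P(B)
= 25% * 10%
= 250 / 100 %
= 2.5%

2.5%


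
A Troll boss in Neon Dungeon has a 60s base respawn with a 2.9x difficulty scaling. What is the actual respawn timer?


Respawn time = base * multiplier
= 60 * 2.9
= 174.0 seconds

174.0 seconds


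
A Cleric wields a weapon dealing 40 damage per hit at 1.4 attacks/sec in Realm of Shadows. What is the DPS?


DPS = damage * attack_speed
= 40 * 1.4
= 56.0

56.0 DPS


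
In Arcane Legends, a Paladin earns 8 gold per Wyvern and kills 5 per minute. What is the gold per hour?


Gold per minute = 8 * 5 = 40
Gold per hour = 40 * 60 = 2400

2400 gold/hour


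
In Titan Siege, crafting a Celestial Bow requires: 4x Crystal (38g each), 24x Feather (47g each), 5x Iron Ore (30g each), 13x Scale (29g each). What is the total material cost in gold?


Cost breakdown:
  Crystal: 4 * 38 = 152
  Feather: 24 * 47 = 1128
  Iron Ore: 5 * 30 = 150
  Scale: 13 * 29 = 377
Total = 152 + 1128 + 150 + 377 = 1807

1807 gold


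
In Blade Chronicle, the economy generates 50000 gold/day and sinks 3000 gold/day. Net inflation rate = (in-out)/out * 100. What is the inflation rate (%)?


Net gold = 50000 - 3000 = 47000
Inflation rate = net / sunk * 100 = 47000 / 3000 * 100
= 15.666667 * 100
= 1566.67%

1566.67%


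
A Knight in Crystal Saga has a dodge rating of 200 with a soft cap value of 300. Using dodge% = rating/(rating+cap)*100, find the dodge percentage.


dodge% = 200 / (200 + 300) * 100
= 200 / 500 * 100
= 0.4 * 100
= 40.00%

40.00%


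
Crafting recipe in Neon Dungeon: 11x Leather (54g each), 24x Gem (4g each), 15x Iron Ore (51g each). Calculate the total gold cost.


Cost breakdown:
  Leather: 11 * 54 = 594
  Gem: 24 * 4 = 96
  Iron Ore: 15 * 51 = 765
Total = 594 + 96 + 765 = 1455

1455 gold


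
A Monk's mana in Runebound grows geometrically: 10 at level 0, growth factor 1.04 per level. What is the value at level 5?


value = base * growth^level
= 10 * 1.04^5
= 10 * 1.216653
= 12.17

12.17 mana


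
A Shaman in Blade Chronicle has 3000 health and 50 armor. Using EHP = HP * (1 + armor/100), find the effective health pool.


EHP = 3000 * (1 + 50/100)
= 3000 * (1 + 0.5)
= 3000 * 1.5
= 4500.0

4500.0 EHP


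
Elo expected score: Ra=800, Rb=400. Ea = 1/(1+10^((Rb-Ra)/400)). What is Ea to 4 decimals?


Elo expected score: Ea = 1/(1 + 10^((Rb-Ra)/400))
Rb - Ra = 400 - 800 = -400
(Rb-Ra)/400 = -400/400 = -1.0
10^-1.0 = 0.1
Ea = 1/(1 + 0.1) = 1/1.1 = 0.9091

0.9091


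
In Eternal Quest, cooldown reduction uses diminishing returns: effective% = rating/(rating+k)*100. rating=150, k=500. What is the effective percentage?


effective% = rating / (rating + k) * 100
= 150 / (150 + 500) * 100
= 150 / 650 * 100
= 0.230769 * 100
= 23.08%

23.08%


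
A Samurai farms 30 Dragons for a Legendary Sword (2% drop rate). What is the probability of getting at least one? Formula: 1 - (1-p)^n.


P(at least one) = 1 - P(none) = 1 - (1-p)^n
p = 2/100 = 0.02
1 - p = 0.98
(1 - p)^30 = 0.98^30 = 0.545484
P(at least one) = 1 - 0.545484 = 0.4545

0.4545


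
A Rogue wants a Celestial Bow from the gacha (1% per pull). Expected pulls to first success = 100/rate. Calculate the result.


Expected pulls for a geometric distribution = 1/p = 100 / rate%
= 100 / 1
= 100.0

100.0 pulls


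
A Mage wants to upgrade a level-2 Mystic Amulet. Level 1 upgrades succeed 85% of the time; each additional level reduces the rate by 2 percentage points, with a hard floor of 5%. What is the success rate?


raw_rate = 85 - 2 * (2 - 1)
= 85 - 2 * 1
= 85 - 2
= 83
Apply floor: max(83, 5) = 83%

83%


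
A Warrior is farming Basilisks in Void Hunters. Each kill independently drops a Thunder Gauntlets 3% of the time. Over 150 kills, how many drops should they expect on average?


Expected drops = kills * (drop_rate / 100)
= 150 * (3 / 100)
= 150 * 0.03
= 4.5

4.5 drops


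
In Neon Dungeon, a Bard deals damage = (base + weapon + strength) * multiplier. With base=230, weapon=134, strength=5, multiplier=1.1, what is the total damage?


Sum base + weapon + str = 230 + 134 + 5 = 369
Multiply by 1.1:
369 * 1.1 = 405.9

405.9 damage


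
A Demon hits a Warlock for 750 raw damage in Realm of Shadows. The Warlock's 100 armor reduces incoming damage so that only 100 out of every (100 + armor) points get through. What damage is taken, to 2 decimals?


actual = 750 * 100 / (100 + 100)
= 750 * 100 / 200
= 75000 / 200
= 375.00

375.00 damage


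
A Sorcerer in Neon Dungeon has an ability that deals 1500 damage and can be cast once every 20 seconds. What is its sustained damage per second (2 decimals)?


DPS = damage / cooldown
= 1500 / 20
= 75.00

75.00 DPS


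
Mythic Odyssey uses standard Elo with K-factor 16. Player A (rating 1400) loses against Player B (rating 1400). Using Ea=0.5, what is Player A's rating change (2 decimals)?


Elo update: delta = K * (S - Ea), where S = 0 (loses)
S - Ea = 0 - 0.5 = -0.5
Rating change = 16 * -0.5
= -8.00

-8.00 rating points


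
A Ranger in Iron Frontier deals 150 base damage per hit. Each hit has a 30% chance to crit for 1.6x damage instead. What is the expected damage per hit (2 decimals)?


E[dmg] = base * (1 + crit_chance * (crit_mult - 1))
cc as decimal = 30/100 = 0.3
cm - 1 = 1.6 - 1 = 0.6
Bonus factor = 0.3 * 0.6 = 0.18
Total multiplier = 1 + 0.18 = 1.18
Expected damage = 150 * 1.18 = 177.00

177.00 damage


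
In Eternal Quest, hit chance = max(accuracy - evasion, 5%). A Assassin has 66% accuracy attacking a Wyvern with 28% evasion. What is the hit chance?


accuracy - evasion = 66 - 28 = 38
Apply floor: max(38, 5) = 38
Hit chance = 38%

38%


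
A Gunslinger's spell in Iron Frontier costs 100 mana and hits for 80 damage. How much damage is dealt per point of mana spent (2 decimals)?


Efficiency = damage / mana
= 80 / 100
= 0.80

0.80 dmg/mana


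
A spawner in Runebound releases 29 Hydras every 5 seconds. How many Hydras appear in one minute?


Spawns per minute = count * (60 / interval)
= 29 * (60 / 5)
= 29 * 12.0
= 348.0

348.0 per minute


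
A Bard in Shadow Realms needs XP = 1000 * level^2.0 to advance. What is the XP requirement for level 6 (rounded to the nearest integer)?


XP = 1000 * level^2.0
Substitute level = 6:
XP = 1000 * 6^2.0
= 1000 * 36.0
= 36000

36000 XP


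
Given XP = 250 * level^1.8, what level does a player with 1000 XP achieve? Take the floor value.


XP = 250 * level^1.8, so level = (XP / 250)^(1/1.8)
= (1000 / 250)^(1/1.8)
= 4.0^0.5556
= 2.1601
Floor: level = 2

level 2


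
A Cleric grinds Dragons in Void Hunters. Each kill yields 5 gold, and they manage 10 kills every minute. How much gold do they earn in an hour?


Gold per minute = 5 * 10 = 50
Gold per hour = 50 * 60 = 3000

3000 gold/hour


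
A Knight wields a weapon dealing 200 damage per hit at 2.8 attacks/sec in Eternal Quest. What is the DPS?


DPS = damage * attack_speed
= 200 * 2.8
= 560.0

560.0 DPS


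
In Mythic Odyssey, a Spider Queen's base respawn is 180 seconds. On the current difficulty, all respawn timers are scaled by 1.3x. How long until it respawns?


Respawn time = base * multiplier
= 180 * 1.3
= 234.0 seconds

234.0 seconds


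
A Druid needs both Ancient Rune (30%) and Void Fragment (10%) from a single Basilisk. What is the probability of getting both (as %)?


For independent events, P(both) = P(A) * P(B)
= 30% * 10%
= 300 / 100 %
= 3.0%

3.0%


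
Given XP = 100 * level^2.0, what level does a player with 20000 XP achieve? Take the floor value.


XP = 100 * level^2.0, so level = (XP / 100)^(1/2.0)
= (20000 / 100)^(1/2.0)
= 200.0^0.5
= 14.1421
Floor: level = 14

level 14


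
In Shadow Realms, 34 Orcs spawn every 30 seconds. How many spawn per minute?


Spawns per minute = count * (60 / interval)
= 34 * (60 / 30)
= 34 * 2.0
= 68.0

68.0 per minute


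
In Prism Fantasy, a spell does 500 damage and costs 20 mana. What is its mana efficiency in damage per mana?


Efficiency = damage / mana
= 500 / 20
= 25.00

25.00 dmg/mana


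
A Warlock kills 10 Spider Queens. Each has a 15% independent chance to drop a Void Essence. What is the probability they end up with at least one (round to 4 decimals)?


P(at least one) = 1 - P(none) = 1 - (1-p)^n
p = 15/100 = 0.15
1 - p = 0.85
(1 - p)^10 = 0.85^10 = 0.196874
P(at least one) = 1 - 0.196874 = 0.8031

0.8031


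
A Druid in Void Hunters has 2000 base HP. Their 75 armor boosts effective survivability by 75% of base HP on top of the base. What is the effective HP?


EHP = 2000 * (1 + 75/100)
= 2000 * (1 + 0.75)
= 2000 * 1.75
= 3500.0

3500.0 EHP


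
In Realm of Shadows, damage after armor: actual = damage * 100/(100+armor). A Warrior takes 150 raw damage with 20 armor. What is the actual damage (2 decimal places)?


actual = 150 * 100 / (100 + 20)
= 150 * 100 / 120
= 15000 / 120
= 125.00

125.00 damage


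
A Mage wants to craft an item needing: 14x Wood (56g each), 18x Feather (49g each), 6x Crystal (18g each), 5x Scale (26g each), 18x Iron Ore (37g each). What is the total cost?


Cost breakdown:
  Wood: 14 * 56 = 784
  Feather: 18 * 49 = 882
  Crystal: 6 * 18 = 108
  Scale: 5 * 26 = 130
  Iron Ore: 18 * 37 = 666
Total = 784 + 882 + 108 + 130 + 666 = 2570

2570 gold


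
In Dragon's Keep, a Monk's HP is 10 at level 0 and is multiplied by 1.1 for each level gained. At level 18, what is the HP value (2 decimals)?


value = base * growth^level
= 10 * 1.1^18
= 10 * 5.559917
= 55.60

55.60 HP


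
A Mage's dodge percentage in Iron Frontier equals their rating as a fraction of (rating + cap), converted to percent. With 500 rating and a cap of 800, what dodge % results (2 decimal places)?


dodge% = 500 / (500 + 800) * 100
= 500 / 1300 * 100
= 0.384615 * 100
= 38.46%

38.46%


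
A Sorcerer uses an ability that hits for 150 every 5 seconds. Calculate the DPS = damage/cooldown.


DPS = damage / cooldown
= 150 / 5
= 30.00

30.00 DPS


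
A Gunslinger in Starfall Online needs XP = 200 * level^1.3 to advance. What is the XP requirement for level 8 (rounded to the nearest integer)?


XP = 200 * level^1.3
Substitute level = 8:
XP = 200 * 8^1.3
= 200 * 14.9285
= 2986

2986 XP


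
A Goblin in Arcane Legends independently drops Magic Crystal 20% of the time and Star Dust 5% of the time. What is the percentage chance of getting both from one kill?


For independent events, P(both) = P(A) * P(B)
= 20% * 5%
= 100 / 100 %
= 1.0%

1.0%


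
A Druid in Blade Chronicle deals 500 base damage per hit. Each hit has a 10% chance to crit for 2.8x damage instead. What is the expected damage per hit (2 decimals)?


E[dmg] = base * (1 + crit_chance * (crit_mult - 1))
cc as decimal = 10/100 = 0.1
cm - 1 = 2.8 - 1 = 1.8
Bonus factor = 0.1 * 1.8 = 0.18
Total multiplier = 1 + 0.18 = 1.18
Expected damage = 500 * 1.18 = 590.00

590.00 damage


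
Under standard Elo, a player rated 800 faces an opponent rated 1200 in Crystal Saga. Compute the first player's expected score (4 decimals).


Elo expected score: Ea = 1/(1 + 10^((Rb-Ra)/400))
Rb - Ra = 1200 - 800 = 400
(Rb-Ra)/400 = 400/400 = 1.0
10^1.0 = 10.0
Ea = 1/(1 + 10.0) = 1/11.0 = 0.0909

0.0909


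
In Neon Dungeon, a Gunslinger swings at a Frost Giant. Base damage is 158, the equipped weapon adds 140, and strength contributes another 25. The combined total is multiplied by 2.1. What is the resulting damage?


Sum base + weapon + str = 158 + 140 + 25 = 323
Multiply by 2.1:
323 * 2.1 = 678.3

678.3 damage


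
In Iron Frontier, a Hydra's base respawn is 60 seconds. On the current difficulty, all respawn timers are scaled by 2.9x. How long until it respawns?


Respawn time = base * multiplier
= 60 * 2.9
= 174.0 seconds

174.0 seconds


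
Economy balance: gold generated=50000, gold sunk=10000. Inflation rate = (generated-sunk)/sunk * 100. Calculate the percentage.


Net gold = 50000 - 10000 = 40000
Inflation rate = net / sunk * 100 = 40000 / 10000 * 100
= 4.0 * 100
= 400.00%

400.00%


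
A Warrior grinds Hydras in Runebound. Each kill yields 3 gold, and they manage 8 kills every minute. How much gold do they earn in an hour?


Gold per minute = 3 * 8 = 24
Gold per hour = 24 * 60 = 1440

1440 gold/hour


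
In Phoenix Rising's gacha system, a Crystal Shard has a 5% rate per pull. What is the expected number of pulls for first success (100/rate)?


Expected pulls for a geometric distribution = 1/p = 100 / rate%
= 100 / 5
= 20.0

20.0 pulls


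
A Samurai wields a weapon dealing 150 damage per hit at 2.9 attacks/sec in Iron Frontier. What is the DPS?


DPS = damage * attack_speed
= 150 * 2.9
= 435.0

435.0 DPS


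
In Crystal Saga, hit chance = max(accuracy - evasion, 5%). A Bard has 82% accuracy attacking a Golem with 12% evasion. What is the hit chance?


accuracy - evasion = 82 - 12 = 70
Apply floor: max(70, 5) = 70
Hit chance = 70%

70%


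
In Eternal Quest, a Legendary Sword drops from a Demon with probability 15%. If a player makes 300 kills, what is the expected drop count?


Expected drops = kills * (drop_rate / 100)
= 300 * (15 / 100)
= 300 * 0.15
= 45.0

45.0 drops


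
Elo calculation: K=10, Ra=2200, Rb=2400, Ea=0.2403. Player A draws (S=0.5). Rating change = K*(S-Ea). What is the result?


Elo update: delta = K * (S - Ea), where S = 0.5 (draws)
S - Ea = 0.5 - 0.2403 = 0.2597
Rating change = 10 * 0.2597
= 2.60

2.60 rating points


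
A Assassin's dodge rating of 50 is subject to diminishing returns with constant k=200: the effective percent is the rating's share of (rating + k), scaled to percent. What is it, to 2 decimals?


effective% = rating / (rating + k) * 100
= 50 / (50 + 200) * 100
= 50 / 250 * 100
= 0.2 * 100
= 20.00%

20.00%


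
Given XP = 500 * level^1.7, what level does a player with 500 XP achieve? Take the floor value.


XP = 500 * level^1.7, so level = (XP / 500)^(1/1.7)
= (500 / 500)^(1/1.7)
= 1.0^0.5882
= 1.0
Floor: level = 1

level 1


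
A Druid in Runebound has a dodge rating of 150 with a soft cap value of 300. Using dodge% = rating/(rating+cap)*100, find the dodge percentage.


dodge% = 150 / (150 + 300) * 100
= 150 / 450 * 100
= 0.333333 * 100
= 33.33%

33.33%


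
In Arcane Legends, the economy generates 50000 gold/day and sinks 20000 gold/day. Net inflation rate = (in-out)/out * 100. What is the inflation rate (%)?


Net gold = 50000 - 20000 = 30000
Inflation rate = net / sunk * 100 = 30000 / 20000 * 100
= 1.5 * 100
= 150.00%

150.00%


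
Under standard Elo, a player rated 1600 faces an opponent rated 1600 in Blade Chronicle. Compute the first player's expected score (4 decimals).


Elo expected score: Ea = 1/(1 + 10^((Rb-Ra)/400))
Rb - Ra = 1600 - 1600 = 0
(Rb-Ra)/400 = 0/400 = 0.0
10^0.0 = 1.0
Ea = 1/(1 + 1.0) = 1/2.0 = 0.5000

0.5000


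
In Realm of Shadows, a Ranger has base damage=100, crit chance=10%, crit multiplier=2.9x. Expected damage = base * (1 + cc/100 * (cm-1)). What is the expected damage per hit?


E[dmg] = base * (1 + crit_chance * (crit_mult - 1))
cc as decimal = 10/100 = 0.1
cm - 1 = 2.9 - 1 = 1.9
Bonus factor = 0.1 * 1.9 = 0.19
Total multiplier = 1 + 0.19 = 1.19
Expected damage = 100 * 1.19 = 119.00

119.00 damage


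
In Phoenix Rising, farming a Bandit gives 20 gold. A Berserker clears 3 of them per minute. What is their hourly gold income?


Gold per minute = 20 * 3 = 60
Gold per hour = 60 * 60 = 3600

3600 gold/hour


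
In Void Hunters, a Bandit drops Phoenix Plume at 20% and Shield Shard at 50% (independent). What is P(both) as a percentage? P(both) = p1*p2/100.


For independent events, P(both) = P(A) * P(B)
= 20% * 50%
= 1000 / 100 %
= 10.0%

10.0%


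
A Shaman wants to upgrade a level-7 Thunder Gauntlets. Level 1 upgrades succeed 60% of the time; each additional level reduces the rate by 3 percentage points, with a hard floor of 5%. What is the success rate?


raw_rate = 60 - 3 * (7 - 1)
= 60 - 3 * 6
= 60 - 18
= 42
Apply floor: max(42, 5) = 42%

42%


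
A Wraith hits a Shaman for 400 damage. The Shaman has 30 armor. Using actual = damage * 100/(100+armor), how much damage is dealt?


actual = 400 * 100 / (100 + 30)
= 400 * 100 / 130
= 40000 / 130
= 307.69

307.69 damage


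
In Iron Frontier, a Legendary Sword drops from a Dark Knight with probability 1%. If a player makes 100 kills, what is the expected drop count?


Expected drops = kills * (drop_rate / 100)
= 100 * (1 / 100)
= 100 * 0.01
= 1.0

1.0 drops


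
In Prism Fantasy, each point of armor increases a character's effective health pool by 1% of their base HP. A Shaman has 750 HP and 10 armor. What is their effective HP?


EHP = 750 * (1 + 10/100)
= 750 * (1 + 0.1)
= 750 * 1.1
= 825.0

825.0 EHP


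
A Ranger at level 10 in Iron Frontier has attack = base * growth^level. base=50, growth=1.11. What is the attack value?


value = base * growth^level
= 50 * 1.11^10
= 50 * 2.839421
= 141.97

141.97 attack


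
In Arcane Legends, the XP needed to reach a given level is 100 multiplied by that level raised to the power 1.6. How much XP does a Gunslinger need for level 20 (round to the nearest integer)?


XP = 100 * level^1.6
Substitute level = 20:
XP = 100 * 20^1.6
= 100 * 120.6835
= 12068

12068 XP


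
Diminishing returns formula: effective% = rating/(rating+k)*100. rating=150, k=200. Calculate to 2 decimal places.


effective% = rating / (rating + k) * 100
= 150 / (150 + 200) * 100
= 150 / 350 * 100
= 0.428571 * 100
= 42.86%

42.86%


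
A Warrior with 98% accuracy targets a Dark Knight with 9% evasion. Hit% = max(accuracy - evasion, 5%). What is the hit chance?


accuracy - evasion = 98 - 9 = 89
Apply floor: max(89, 5) = 89
Hit chance = 89%

89%


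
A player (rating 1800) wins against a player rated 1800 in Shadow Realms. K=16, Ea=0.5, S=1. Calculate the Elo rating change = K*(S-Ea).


Elo update: delta = K * (S - Ea), where S = 1 (wins)
S - Ea = 1 - 0.5 = 0.5
Rating change = 16 * 0.5
= 8.00

8.00 rating points


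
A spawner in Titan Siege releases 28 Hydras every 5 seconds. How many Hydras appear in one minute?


Spawns per minute = count * (60 / interval)
= 28 * (60 / 5)
= 28 * 12.0
= 336.0

336.0 per minute


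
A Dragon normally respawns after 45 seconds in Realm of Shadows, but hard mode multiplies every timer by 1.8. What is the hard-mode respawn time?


Respawn time = base * multiplier
= 45 * 1.8
= 81.0 seconds

81.0 seconds


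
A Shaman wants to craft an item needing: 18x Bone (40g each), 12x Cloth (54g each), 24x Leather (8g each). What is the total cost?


Cost breakdown:
  Bone: 18 * 40 = 720
  Cloth: 12 * 54 = 648
  Leather: 24 * 8 = 192
Total = 720 + 648 + 192 = 1560

1560 gold


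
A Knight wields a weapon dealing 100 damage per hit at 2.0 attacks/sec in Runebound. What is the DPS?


DPS = damage * attack_speed
= 100 * 2.0
= 200.0

200.0 DPS


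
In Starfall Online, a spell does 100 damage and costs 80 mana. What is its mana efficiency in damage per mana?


Efficiency = damage / mana
= 100 / 80
= 1.25

1.25 dmg/mana


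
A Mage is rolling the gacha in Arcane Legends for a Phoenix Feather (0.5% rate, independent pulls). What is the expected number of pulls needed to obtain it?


Expected pulls for a geometric distribution = 1/p = 100 / rate%
= 100 / 0.5
= 200.0

200.0 pulls


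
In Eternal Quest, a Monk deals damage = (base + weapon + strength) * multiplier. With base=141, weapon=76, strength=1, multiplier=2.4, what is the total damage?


Sum base + weapon + str = 141 + 76 + 1 = 218
Multiply by 2.4:
218 * 2.4 = 523.2

523.2 damage


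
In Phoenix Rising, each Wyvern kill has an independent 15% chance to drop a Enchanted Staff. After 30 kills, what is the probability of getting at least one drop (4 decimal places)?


P(at least one) = 1 - P(none) = 1 - (1-p)^n
p = 15/100 = 0.15
1 - p = 0.85
(1 - p)^30 = 0.85^30 = 0.007631
P(at least one) = 1 - 0.007631 = 0.9924

0.9924


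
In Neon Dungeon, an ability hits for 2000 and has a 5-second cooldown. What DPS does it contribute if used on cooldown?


DPS = damage / cooldown
= 2000 / 5
= 400.00

400.00 DPS


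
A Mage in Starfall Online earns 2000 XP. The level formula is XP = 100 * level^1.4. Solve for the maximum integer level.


XP = 100 * level^1.4, so level = (XP / 100)^(1/1.4)
= (2000 / 100)^(1/1.4)
= 20.0^0.7143
= 8.4978
Floor: level = 8

level 8


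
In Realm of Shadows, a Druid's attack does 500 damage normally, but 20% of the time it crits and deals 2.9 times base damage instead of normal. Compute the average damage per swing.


E[dmg] = base * (1 + crit_chance * (crit_mult - 1))
cc as decimal = 20/100 = 0.2
cm - 1 = 2.9 - 1 = 1.9
Bonus factor = 0.2 * 1.9 = 0.38
Total multiplier = 1 + 0.38 = 1.38
Expected damage = 500 * 1.38 = 690.00

690.00 damage


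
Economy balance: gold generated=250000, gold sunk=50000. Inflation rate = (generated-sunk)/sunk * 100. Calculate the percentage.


Net gold = 250000 - 50000 = 200000
Inflation rate = net / sunk * 100 = 200000 / 50000 * 100
= 4.0 * 100
= 400.00%

400.00%


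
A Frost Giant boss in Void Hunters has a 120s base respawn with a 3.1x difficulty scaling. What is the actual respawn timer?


Respawn time = base * multiplier
= 120 * 3.1
= 372.0 seconds

372.0 seconds


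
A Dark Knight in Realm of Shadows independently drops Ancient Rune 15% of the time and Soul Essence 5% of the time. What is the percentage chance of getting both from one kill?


For independent events, P(both) = P(A) * P(B)
= 15% * 5%
= 75 / 100 %
= 0.75%

0.75%


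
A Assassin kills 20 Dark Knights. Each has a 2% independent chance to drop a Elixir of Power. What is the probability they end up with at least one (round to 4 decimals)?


P(at least one) = 1 - P(none) = 1 - (1-p)^n
p = 2/100 = 0.02
1 - p = 0.98
(1 - p)^20 = 0.98^20 = 0.667608
P(at least one) = 1 - 0.667608 = 0.3324

0.3324


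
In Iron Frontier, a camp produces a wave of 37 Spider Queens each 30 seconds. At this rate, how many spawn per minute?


Spawns per minute = count * (60 / interval)
= 37 * (60 / 30)
= 37 * 2.0
= 74.0

74.0 per minute


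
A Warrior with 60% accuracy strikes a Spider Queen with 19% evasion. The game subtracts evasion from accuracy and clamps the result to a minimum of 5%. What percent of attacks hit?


accuracy - evasion = 60 - 19 = 41
Apply floor: max(41, 5) = 41
Hit chance = 41%

41%


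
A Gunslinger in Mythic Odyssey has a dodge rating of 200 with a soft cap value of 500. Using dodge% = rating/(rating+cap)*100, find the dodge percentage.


dodge% = 200 / (200 + 500) * 100
= 200 / 700 * 100
= 0.285714 * 100
= 28.57%

28.57%


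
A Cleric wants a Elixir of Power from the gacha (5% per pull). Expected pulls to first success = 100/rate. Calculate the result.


Expected pulls for a geometric distribution = 1/p = 100 / rate%
= 100 / 5
= 20.0

20.0 pulls


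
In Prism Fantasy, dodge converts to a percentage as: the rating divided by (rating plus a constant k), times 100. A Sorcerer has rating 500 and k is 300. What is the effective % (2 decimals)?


effective% = rating / (rating + k) * 100
= 500 / (500 + 300) * 100
= 500 / 800 * 100
= 0.625 * 100
= 62.50%

62.50%


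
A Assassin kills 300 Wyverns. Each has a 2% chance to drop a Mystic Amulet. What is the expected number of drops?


Expected drops = kills * (drop_rate / 100)
= 300 * (2 / 100)
= 300 * 0.02
= 6.0

6.0 drops


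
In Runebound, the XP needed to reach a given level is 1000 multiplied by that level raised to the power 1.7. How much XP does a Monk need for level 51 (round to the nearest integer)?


XP = 1000 * level^1.7
Substitute level = 51:
XP = 1000 * 51^1.7
= 1000 * 799.5936
= 799594

799594 XP


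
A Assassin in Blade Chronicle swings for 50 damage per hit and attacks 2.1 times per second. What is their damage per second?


DPS = damage * attack_speed
= 50 * 2.1
= 105.0

105.0 DPS


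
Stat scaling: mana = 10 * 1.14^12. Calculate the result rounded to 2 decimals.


value = base * growth^level
= 10 * 1.14^12
= 10 * 4.817905
= 48.18

48.18 mana


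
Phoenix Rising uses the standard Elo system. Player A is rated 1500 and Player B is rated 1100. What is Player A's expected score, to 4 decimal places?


Elo expected score: Ea = 1/(1 + 10^((Rb-Ra)/400))
Rb - Ra = 1100 - 1500 = -400
(Rb-Ra)/400 = -400/400 = -1.0
10^-1.0 = 0.1
Ea = 1/(1 + 0.1) = 1/1.1 = 0.9091

0.9091


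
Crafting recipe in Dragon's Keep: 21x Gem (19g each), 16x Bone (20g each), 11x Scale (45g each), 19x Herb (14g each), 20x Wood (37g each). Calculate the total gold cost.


Cost breakdown:
  Gem: 21 * 19 = 399
  Bone: 16 * 20 = 320
  Scale: 11 * 45 = 495
  Herb: 19 * 14 = 266
  Wood: 20 * 37 = 740
Total = 399 + 320 + 495 + 266 + 740 = 2220

2220 gold


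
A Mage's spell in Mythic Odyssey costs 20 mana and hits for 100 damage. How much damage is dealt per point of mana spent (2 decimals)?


Efficiency = damage / mana
= 100 / 20
= 5.00

5.00 dmg/mana


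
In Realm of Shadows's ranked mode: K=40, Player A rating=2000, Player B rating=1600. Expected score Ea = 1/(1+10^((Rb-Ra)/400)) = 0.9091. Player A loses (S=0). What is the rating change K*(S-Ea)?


Elo update: delta = K * (S - Ea), where S = 0 (loses)
S - Ea = 0 - 0.9091 = -0.9091
Rating change = 40 * -0.9091
= -36.36

-36.36 rating points


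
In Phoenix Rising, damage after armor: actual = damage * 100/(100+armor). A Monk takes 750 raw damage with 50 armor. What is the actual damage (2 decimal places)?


actual = 750 * 100 / (100 + 50)
= 750 * 100 / 150
= 75000 / 150
= 500.00

500.00 damage


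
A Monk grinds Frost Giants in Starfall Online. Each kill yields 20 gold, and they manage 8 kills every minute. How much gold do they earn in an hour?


Gold per minute = 20 * 8 = 160
Gold per hour = 160 * 60 = 9600

9600 gold/hour


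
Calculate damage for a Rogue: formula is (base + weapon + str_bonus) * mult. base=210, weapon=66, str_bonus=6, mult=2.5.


Sum base + weapon + str = 210 + 66 + 6 = 282
Multiply by 2.5:
282 * 2.5 = 705.0

705.0 damage


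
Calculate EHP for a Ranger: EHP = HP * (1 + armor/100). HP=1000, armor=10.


EHP = 1000 * (1 + 10/100)
= 1000 * (1 + 0.1)
= 1000 * 1.1
= 1100.0

1100.0 EHP


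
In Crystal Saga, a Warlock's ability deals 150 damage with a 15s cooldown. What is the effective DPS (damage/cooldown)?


DPS = damage / cooldown
= 150 / 15
= 10.00

10.00 DPS


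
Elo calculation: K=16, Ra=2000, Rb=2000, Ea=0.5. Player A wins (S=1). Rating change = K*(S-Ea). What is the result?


Elo update: delta = K * (S - Ea), where S = 1 (wins)
S - Ea = 1 - 0.5 = 0.5
Rating change = 16 * 0.5
= 8.00

8.00 rating points


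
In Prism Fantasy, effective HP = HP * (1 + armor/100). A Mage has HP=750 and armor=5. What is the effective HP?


EHP = 750 * (1 + 5/100)
= 750 * (1 + 0.05)
= 750 * 1.05
= 787.5

787.5 EHP


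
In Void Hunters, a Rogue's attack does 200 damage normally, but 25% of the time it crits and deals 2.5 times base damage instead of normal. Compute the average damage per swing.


E[dmg] = base * (1 + crit_chance * (crit_mult - 1))
cc as decimal = 25/100 = 0.25
cm - 1 = 2.5 - 1 = 1.5
Bonus factor = 0.25 * 1.5 = 0.375
Total multiplier = 1 + 0.375 = 1.375
Expected damage = 200 * 1.375 = 275.00

275.00 damage


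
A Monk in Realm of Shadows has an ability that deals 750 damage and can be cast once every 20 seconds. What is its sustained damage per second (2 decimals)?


DPS = damage / cooldown
= 750 / 20
= 37.50

37.50 DPS


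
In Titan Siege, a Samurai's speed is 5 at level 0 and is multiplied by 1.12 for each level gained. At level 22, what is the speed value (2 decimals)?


value = base * growth^level
= 5 * 1.12^22
= 5 * 12.10031
= 60.50

60.50 speed


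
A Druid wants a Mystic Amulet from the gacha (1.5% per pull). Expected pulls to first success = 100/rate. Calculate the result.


Expected pulls for a geometric distribution = 1/p = 100 / rate%
= 100 / 1.5
= 66.67

66.67 pulls


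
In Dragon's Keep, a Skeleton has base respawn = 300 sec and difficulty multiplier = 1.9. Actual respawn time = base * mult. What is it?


Respawn time = base * multiplier
= 300 * 1.9
= 570.0 seconds

570.0 seconds


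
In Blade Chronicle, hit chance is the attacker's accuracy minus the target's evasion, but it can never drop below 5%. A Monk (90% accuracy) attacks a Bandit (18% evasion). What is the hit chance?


accuracy - evasion = 90 - 18 = 72
Apply floor: max(72, 5) = 72
Hit chance = 72%

72%


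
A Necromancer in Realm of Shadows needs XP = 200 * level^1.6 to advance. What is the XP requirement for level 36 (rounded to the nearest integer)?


XP = 200 * level^1.6
Substitute level = 36:
XP = 200 * 36^1.6
= 200 * 309.0893
= 61818

61818 XP


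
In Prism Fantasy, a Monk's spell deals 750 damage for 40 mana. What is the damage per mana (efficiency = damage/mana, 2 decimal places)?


Efficiency = damage / mana
= 750 / 40
= 18.75

18.75 dmg/mana


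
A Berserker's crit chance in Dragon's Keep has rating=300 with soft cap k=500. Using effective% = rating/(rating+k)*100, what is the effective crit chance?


effective% = rating / (rating + k) * 100
= 300 / (300 + 500) * 100
= 300 / 800 * 100
= 0.375 * 100
= 37.50%

37.50%


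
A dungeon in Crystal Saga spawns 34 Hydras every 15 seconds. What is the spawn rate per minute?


Spawns per minute = count * (60 / interval)
= 34 * (60 / 15)
= 34 * 4.0
= 136.0

136.0 per minute


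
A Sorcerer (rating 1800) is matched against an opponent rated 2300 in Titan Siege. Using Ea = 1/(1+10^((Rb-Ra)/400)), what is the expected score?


Elo expected score: Ea = 1/(1 + 10^((Rb-Ra)/400))
Rb - Ra = 2300 - 1800 = 500
(Rb-Ra)/400 = 500/400 = 1.25
10^1.25 = 17.782794
Ea = 1/(1 + 17.782794) = 1/18.782794 = 0.0532

0.0532


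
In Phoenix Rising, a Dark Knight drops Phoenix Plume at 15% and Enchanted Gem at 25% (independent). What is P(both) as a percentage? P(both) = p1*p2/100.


For independent events, P(both) = P(A) * P(B)
= 15% * 25%
= 375 / 100 %
= 3.75%

3.75%


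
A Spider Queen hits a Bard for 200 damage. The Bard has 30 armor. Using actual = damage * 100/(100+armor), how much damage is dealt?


actual = 200 * 100 / (100 + 30)
= 200 * 100 / 130
= 20000 / 130
= 153.85

153.85 damage


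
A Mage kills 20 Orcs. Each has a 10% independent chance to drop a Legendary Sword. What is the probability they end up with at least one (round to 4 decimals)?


P(at least one) = 1 - P(none) = 1 - (1-p)^n
p = 10/100 = 0.1
1 - p = 0.9
(1 - p)^20 = 0.9^20 = 0.121577
P(at least one) = 1 - 0.121577 = 0.8784

0.8784


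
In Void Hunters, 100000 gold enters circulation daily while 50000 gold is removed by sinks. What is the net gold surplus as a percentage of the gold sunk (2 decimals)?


Net gold = 100000 - 50000 = 50000
Inflation rate = net / sunk * 100 = 50000 / 50000 * 100
= 1.0 * 100
= 100.00%

100.00%


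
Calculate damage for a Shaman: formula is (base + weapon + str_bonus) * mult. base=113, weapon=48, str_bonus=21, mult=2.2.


Sum base + weapon + str = 113 + 48 + 21 = 182
Multiply by 2.2:
182 * 2.2 = 400.4

400.4 damage


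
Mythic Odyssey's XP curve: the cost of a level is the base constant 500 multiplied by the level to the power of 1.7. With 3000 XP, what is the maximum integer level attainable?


XP = 500 * level^1.7, so level = (XP / 500)^(1/1.7)
= (3000 / 500)^(1/1.7)
= 6.0^0.5882
= 2.869
Floor: level = 2

level 2


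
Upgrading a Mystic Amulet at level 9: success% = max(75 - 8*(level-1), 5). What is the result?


raw_rate = 75 - 8 * (9 - 1)
= 75 - 8 * 8
= 75 - 64
= 11
Apply floor: max(11, 5) = 11%

11%


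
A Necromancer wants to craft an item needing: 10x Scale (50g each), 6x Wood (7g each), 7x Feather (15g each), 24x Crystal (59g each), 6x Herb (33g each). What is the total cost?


Cost breakdown:
  Scale: 10 * 50 = 500
  Wood: 6 * 7 = 42
  Feather: 7 * 15 = 105
  Crystal: 24 * 59 = 1416
  Herb: 6 * 33 = 198
Total = 500 + 42 + 105 + 1416 + 198 = 2261

2261 gold


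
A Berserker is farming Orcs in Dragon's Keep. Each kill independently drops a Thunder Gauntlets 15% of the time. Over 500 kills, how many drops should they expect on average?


Expected drops = kills * (drop_rate / 100)
= 500 * (15 / 100)
= 500 * 0.15
= 75.0

75.0 drops


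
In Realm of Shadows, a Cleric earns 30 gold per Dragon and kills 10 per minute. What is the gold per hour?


Gold per minute = 30 * 10 = 300
Gold per hour = 300 * 60 = 18000

18000 gold/hour


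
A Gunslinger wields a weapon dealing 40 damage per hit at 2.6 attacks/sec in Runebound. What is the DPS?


DPS = damage * attack_speed
= 40 * 2.6
= 104.0

104.0 DPS


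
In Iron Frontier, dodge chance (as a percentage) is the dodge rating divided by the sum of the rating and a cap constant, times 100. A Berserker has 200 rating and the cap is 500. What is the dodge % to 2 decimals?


dodge% = 200 / (200 + 500) * 100
= 200 / 700 * 100
= 0.285714 * 100
= 28.57%

28.57%


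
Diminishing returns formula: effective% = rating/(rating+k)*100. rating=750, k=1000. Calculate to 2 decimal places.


effective% = rating / (rating + k) * 100
= 750 / (750 + 1000) * 100
= 750 / 1750 * 100
= 0.428571 * 100
= 42.86%

42.86%


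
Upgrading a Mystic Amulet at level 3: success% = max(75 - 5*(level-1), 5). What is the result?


raw_rate = 75 - 5 * (3 - 1)
= 75 - 5 * 2
= 75 - 10
= 65
Apply floor: max(65, 5) = 65%

65%


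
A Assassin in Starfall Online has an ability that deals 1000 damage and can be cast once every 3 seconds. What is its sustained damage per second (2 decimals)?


DPS = damage / cooldown
= 1000 / 3
= 333.33

333.33 DPS


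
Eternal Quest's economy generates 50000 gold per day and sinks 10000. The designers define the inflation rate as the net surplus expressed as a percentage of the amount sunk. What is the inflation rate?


Net gold = 50000 - 10000 = 40000
Inflation rate = net / sunk * 100 = 40000 / 10000 * 100
= 4.0 * 100
= 400.00%

400.00%


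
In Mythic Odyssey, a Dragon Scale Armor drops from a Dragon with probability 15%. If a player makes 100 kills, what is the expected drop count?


Expected drops = kills * (drop_rate / 100)
= 100 * (15 / 100)
= 100 * 0.15
= 15.0

15.0 drops


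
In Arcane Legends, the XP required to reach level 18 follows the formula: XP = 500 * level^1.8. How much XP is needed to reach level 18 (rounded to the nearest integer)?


XP = 500 * level^1.8
Substitute level = 18:
XP = 500 * 18^1.8
= 500 * 181.7567
= 90878

90878 XP


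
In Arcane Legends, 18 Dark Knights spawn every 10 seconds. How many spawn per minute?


Spawns per minute = count * (60 / interval)
= 18 * (60 / 10)
= 18 * 6.0
= 108.0

108.0 per minute


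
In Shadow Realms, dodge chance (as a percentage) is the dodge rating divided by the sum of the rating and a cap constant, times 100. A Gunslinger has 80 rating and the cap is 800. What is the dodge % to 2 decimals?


dodge% = 80 / (80 + 800) * 100
= 80 / 880 * 100
= 0.090909 * 100
= 9.09%

9.09%


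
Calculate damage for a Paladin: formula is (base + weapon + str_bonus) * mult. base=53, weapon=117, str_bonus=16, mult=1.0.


Sum base + weapon + str = 53 + 117 + 16 = 186
Multiply by 1.0:
186 * 1.0 = 186.0

186.0 damage


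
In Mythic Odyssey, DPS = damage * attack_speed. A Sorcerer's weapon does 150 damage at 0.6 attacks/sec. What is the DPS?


DPS = damage * attack_speed
= 150 * 0.6
= 90.0

90.0 DPS


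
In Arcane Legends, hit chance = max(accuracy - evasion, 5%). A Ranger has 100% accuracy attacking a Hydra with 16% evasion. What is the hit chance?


accuracy - evasion = 100 - 16 = 84
Apply floor: max(84, 5) = 84
Hit chance = 84%

84%


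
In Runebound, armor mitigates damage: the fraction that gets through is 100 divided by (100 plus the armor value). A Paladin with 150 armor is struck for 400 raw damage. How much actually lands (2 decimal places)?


actual = 400 * 100 / (100 + 150)
= 400 * 100 / 250
= 40000 / 250
= 160.00

160.00 damage


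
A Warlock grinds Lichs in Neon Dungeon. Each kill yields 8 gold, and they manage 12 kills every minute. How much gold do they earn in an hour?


Gold per minute = 8 * 12 = 96
Gold per hour = 96 * 60 = 5760

5760 gold/hour


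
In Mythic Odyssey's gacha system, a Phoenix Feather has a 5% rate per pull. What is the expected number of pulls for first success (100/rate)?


Expected pulls for a geometric distribution = 1/p = 100 / rate%
= 100 / 5
= 20.0

20.0 pulls


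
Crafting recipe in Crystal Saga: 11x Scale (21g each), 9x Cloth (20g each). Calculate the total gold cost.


Cost breakdown:
  Scale: 11 * 21 = 231
  Cloth: 9 * 20 = 180
Total = 231 + 180 = 411

411 gold


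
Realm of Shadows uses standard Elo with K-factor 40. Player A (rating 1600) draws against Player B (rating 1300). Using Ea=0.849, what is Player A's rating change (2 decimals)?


Elo update: delta = K * (S - Ea), where S = 0.5 (draws)
S - Ea = 0.5 - 0.849 = -0.349
Rating change = 40 * -0.349
= -13.96

-13.96 rating points
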